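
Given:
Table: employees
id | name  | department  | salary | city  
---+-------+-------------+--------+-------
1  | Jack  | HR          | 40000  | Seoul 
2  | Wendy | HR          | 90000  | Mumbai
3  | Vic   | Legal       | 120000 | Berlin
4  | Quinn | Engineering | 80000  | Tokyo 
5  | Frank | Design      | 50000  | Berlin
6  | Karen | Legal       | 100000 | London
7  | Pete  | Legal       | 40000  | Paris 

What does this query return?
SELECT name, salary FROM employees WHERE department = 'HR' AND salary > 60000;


Filtering: department = 'HR' AND salary > 60000
Matching: 1 rows

1 rows:
Wendy, 90000


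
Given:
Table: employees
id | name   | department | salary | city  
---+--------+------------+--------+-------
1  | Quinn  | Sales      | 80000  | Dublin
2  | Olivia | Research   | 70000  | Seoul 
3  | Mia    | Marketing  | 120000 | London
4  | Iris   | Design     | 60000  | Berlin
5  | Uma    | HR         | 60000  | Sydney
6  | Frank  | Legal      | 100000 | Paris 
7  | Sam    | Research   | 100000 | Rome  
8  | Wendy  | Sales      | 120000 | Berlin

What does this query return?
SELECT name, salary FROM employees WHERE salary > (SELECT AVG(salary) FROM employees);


Subquery: AVG(salary) = 88750.0
Filtering: salary > 88750.0
  Mia (120000) -> MATCH
  Frank (100000) -> MATCH
  Sam (100000) -> MATCH
  Wendy (120000) -> MATCH


4 rows:
Mia, 120000
Frank, 100000
Sam, 100000
Wendy, 120000


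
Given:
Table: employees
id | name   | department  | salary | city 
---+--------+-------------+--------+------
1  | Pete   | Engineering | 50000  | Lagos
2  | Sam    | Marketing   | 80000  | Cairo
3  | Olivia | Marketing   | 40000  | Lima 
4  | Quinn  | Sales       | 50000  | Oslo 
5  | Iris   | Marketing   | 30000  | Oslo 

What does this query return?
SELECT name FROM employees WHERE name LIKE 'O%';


LIKE 'O%' matches names starting with 'O'
Matching: 1

1 rows:
Olivia


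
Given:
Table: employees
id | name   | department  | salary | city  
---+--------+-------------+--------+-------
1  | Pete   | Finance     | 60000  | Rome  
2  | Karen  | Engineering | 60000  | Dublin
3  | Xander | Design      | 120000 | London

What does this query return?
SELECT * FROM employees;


SELECT * returns all 3 rows with all columns

3 rows:
1, Pete, Finance, 60000, Rome
2, Karen, Engineering, 60000, Dublin
3, Xander, Design, 120000, London


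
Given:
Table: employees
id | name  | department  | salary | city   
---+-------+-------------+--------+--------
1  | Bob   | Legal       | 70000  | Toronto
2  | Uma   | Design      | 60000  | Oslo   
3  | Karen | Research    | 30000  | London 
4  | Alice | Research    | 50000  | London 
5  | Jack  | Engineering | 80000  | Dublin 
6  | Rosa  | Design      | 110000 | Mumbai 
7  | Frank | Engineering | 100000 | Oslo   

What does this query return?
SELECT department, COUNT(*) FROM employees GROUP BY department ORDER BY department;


Assigning each row to its department group:
  Bob -> Legal
  Uma -> Design
  Karen -> Research
  Alice -> Research
  Jack -> Engineering
  Rosa -> Design
  Frank -> Engineering


4 groups:
Design, 2
Engineering, 2
Legal, 1
Research, 2


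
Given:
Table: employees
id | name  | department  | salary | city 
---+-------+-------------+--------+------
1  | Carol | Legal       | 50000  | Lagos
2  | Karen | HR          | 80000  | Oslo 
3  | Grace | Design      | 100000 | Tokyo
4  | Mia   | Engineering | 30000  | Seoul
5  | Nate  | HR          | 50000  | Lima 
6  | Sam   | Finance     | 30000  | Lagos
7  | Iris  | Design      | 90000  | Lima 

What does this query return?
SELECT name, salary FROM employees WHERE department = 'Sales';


Filtering: department = 'Sales'
Matching rows: 0

Empty result set (0 rows)


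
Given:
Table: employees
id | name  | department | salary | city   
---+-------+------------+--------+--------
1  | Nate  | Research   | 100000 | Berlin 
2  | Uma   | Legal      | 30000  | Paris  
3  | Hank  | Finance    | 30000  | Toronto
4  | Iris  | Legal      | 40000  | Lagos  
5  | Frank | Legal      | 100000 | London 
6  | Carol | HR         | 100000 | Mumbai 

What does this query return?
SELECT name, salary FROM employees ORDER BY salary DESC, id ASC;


Sorting by salary DESC, then id ASC for ties

6 rows:
Nate, 100000
Frank, 100000
Carol, 100000
Iris, 40000
Uma, 30000
Hank, 30000


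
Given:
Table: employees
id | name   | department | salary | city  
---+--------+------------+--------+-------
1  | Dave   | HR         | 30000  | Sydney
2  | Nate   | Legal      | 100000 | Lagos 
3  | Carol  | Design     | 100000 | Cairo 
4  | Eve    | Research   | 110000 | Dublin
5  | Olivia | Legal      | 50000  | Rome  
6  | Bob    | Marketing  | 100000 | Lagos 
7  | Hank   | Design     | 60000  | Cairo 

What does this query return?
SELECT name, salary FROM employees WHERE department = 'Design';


Filtering: department = 'Design'
Matching rows: 2

2 rows:
Carol, 100000
Hank, 60000


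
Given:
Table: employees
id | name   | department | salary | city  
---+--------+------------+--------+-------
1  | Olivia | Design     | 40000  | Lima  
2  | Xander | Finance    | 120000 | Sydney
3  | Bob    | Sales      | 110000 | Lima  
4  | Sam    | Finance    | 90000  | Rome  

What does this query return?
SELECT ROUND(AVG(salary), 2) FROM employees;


SUM(salary) = 360000
COUNT = 4
ROUND(AVG, 2) = ROUND(360000 / 4, 2) = 90000.0

90000.0


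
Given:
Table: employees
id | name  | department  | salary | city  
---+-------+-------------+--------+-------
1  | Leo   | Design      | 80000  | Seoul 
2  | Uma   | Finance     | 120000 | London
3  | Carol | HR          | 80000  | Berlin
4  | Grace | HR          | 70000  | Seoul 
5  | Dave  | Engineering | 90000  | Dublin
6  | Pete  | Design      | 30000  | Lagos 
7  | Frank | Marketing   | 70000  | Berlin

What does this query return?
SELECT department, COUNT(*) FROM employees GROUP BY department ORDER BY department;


Assigning each row to its department group:
  Leo -> Design
  Uma -> Finance
  Carol -> HR
  Grace -> HR
  Dave -> Engineering
  Pete -> Design
  Frank -> Marketing


5 groups:
Design, 2
Engineering, 1
Finance, 1
HR, 2
Marketing, 1


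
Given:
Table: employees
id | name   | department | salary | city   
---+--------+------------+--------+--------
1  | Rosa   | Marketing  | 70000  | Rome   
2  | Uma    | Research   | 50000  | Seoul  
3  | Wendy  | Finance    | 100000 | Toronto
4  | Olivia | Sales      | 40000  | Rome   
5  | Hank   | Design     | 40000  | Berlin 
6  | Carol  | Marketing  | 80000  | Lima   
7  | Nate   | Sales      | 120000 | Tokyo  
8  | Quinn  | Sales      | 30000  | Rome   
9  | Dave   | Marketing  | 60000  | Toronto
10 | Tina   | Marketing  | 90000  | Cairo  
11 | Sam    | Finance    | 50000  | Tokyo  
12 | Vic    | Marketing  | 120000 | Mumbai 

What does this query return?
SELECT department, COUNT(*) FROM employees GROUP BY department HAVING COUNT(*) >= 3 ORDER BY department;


Groups with count >= 3:
  Marketing: 5 -> PASS
  Sales: 3 -> PASS
  Design: 1 -> filtered out
  Finance: 2 -> filtered out
  Research: 1 -> filtered out


2 groups:
Marketing, 5
Sales, 3


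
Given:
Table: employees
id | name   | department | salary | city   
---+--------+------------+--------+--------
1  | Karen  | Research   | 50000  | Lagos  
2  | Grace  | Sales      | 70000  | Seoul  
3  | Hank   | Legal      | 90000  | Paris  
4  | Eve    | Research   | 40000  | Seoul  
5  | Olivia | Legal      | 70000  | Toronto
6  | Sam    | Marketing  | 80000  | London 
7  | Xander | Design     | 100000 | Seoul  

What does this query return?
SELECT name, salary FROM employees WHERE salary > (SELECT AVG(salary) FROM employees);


Subquery: AVG(salary) = 71428.57
Filtering: salary > 71428.57
  Hank (90000) -> MATCH
  Sam (80000) -> MATCH
  Xander (100000) -> MATCH


3 rows:
Hank, 90000
Sam, 80000
Xander, 100000


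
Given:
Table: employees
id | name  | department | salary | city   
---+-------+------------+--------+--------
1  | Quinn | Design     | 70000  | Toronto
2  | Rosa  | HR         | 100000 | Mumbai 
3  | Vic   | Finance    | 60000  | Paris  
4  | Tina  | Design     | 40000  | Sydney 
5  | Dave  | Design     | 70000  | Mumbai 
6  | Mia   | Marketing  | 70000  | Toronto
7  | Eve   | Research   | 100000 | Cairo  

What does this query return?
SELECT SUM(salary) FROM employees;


SUM(salary) = 70000 + 100000 + 60000 + 40000 + 70000 + 70000 + 100000 = 510000

510000


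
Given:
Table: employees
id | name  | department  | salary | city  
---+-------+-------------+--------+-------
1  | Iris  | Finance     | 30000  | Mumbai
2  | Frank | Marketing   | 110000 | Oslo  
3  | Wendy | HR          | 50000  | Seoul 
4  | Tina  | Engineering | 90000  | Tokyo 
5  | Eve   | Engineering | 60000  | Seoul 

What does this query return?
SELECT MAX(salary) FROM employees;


Salaries: 30000, 110000, 50000, 90000, 60000
MAX = 110000

110000


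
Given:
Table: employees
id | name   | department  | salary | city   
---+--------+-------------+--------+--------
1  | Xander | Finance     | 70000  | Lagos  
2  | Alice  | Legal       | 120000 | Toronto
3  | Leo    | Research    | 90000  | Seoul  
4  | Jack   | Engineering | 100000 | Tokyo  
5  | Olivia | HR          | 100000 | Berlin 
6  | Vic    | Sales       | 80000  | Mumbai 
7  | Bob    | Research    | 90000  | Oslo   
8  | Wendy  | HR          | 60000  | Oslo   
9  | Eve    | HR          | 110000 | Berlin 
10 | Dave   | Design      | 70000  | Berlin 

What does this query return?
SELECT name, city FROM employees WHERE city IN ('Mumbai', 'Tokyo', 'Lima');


Filtering: city IN ('Mumbai', 'Tokyo', 'Lima')
Matching: 2 rows

2 rows:
Jack, Tokyo
Vic, Mumbai


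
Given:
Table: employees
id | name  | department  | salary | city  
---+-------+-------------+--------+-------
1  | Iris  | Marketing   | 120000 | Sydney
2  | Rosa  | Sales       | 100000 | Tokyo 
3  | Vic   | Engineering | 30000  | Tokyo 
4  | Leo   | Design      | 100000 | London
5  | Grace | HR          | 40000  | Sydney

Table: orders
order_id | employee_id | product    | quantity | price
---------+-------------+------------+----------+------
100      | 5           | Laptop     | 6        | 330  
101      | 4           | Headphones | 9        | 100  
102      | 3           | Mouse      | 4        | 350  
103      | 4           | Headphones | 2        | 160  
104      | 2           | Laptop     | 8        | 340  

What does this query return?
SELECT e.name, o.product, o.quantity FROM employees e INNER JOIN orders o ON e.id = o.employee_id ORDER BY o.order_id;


Joining employees.id = orders.employee_id:
  employee Grace (id=5) -> order Laptop
  employee Leo (id=4) -> order Headphones
  employee Vic (id=3) -> order Mouse
  employee Leo (id=4) -> order Headphones
  employee Rosa (id=2) -> order Laptop


5 rows:
Grace, Laptop, 6
Leo, Headphones, 9
Vic, Mouse, 4
Leo, Headphones, 2
Rosa, Laptop, 8


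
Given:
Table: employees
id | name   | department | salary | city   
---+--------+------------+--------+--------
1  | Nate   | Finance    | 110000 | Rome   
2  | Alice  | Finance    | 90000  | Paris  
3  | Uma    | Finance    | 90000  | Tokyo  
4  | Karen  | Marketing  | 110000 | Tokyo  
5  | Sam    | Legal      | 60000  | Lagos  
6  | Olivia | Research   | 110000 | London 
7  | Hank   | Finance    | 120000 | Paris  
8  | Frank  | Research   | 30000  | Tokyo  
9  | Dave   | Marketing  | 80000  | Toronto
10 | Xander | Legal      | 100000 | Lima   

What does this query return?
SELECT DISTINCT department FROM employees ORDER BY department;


All 'department' values (row order): Finance, Finance, Finance, Marketing, Legal, Research, Finance, Research, Marketing, Legal
Removing duplicates leaves 4 unique value(s).

4 values:
Finance
Legal
Marketing
Research


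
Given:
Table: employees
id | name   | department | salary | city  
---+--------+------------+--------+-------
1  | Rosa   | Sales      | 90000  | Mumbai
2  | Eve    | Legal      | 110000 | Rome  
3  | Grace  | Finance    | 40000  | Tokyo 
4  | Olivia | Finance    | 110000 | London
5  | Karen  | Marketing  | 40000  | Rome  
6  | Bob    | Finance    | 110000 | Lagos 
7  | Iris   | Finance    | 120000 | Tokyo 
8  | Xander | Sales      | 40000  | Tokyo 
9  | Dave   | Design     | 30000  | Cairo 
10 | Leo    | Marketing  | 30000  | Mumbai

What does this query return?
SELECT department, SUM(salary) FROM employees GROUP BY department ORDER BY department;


Summing salary within each department:
  Design: 30000 = 30000
  Finance: 40000 + 110000 + 110000 + 120000 = 380000
  Legal: 110000 = 110000
  Marketing: 40000 + 30000 = 70000
  Sales: 90000 + 40000 = 130000


5 groups:
Design, 30000
Finance, 380000
Legal, 110000
Marketing, 70000
Sales, 130000


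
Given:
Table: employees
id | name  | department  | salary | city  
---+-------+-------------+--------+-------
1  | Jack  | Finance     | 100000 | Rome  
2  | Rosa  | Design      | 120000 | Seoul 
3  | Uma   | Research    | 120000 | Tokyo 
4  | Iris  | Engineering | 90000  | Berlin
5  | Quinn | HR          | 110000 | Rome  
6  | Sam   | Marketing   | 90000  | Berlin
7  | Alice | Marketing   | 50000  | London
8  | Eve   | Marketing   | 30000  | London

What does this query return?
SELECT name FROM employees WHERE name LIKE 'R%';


LIKE 'R%' matches names starting with 'R'
Matching: 1

1 rows:
Rosa


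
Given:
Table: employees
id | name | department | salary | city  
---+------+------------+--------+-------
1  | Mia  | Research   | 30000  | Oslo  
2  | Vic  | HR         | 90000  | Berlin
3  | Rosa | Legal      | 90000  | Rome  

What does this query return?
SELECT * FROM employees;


SELECT * returns all 3 rows with all columns

3 rows:
1, Mia, Research, 30000, Oslo
2, Vic, HR, 90000, Berlin
3, Rosa, Legal, 90000, Rome


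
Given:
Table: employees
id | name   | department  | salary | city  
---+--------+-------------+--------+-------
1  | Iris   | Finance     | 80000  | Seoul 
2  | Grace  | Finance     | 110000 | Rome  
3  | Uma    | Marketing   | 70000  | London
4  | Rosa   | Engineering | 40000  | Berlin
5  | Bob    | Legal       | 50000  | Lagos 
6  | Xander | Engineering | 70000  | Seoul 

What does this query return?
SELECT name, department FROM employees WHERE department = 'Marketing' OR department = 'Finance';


Filtering: department = 'Marketing' OR 'Finance'
Matching: 3 rows

3 rows:
Iris, Finance
Grace, Finance
Uma, Marketing


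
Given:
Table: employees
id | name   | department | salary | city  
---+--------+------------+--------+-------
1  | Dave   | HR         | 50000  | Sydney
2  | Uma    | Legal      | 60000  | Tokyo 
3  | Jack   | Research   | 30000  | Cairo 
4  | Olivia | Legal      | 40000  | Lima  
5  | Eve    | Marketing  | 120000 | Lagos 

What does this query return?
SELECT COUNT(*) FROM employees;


COUNT(*) counts all rows

5


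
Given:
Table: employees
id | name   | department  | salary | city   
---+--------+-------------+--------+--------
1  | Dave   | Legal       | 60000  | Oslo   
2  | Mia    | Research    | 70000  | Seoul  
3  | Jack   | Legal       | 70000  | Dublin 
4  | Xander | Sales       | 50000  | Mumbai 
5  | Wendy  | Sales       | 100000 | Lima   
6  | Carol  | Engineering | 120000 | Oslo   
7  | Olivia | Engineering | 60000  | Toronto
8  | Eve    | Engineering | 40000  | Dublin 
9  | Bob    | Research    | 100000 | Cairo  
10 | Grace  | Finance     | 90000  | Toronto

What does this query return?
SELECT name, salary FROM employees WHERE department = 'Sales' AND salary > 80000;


Filtering: department = 'Sales' AND salary > 80000
Matching: 1 rows

1 rows:
Wendy, 100000


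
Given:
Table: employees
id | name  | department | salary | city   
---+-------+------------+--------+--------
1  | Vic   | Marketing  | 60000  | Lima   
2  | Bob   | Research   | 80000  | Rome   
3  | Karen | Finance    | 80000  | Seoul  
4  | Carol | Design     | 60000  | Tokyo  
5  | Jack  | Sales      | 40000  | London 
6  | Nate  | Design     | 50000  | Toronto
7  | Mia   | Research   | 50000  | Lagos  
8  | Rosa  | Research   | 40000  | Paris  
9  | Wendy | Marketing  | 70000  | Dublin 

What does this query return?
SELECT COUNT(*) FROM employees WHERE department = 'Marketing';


Counting rows where department = 'Marketing'
  Vic -> MATCH
  Wendy -> MATCH


2


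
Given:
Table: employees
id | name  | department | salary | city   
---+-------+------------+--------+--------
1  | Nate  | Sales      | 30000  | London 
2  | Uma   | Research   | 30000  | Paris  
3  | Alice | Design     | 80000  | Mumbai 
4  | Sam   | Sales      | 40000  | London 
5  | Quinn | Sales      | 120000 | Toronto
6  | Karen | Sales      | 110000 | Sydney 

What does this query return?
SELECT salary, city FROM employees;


Projecting columns: salary, city

6 rows:
30000, London
30000, Paris
80000, Mumbai
40000, London
120000, Toronto
110000, Sydney


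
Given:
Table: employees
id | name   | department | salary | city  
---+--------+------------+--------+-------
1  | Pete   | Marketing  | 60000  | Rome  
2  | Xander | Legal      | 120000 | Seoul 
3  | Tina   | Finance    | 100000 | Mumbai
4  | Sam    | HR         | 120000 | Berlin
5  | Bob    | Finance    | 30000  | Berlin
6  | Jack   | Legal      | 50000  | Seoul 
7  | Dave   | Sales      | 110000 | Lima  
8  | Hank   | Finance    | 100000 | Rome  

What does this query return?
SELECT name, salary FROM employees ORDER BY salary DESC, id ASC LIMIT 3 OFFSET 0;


Sort by salary DESC (id ASC tiebreak), then skip 0 and take 3
Rows 1 through 3

3 rows:
Xander, 120000
Sam, 120000
Dave, 110000


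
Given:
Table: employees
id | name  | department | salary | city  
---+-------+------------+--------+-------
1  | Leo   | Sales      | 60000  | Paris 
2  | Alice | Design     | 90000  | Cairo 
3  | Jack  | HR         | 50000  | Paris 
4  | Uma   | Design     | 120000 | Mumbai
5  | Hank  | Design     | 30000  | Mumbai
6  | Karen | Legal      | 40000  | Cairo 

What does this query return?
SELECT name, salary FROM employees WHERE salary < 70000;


Filtering: salary < 70000
Matching: 4 rows

4 rows:
Leo, 60000
Jack, 50000
Hank, 30000
Karen, 40000


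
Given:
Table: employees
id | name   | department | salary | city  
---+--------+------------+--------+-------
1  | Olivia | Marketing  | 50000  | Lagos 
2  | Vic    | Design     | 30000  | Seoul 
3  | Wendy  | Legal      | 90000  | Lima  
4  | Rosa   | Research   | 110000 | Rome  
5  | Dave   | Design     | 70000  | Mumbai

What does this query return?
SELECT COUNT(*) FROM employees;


COUNT(*) counts all rows

5


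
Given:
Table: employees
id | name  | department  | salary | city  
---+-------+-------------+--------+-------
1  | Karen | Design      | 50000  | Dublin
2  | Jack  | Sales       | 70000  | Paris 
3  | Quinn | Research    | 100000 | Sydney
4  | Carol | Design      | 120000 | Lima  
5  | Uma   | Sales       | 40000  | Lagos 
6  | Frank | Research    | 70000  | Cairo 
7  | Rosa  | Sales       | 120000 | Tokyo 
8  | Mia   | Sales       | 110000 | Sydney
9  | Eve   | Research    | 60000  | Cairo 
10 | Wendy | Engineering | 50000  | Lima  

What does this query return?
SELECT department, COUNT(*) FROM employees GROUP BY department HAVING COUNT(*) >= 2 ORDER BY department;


Groups with count >= 2:
  Design: 2 -> PASS
  Research: 3 -> PASS
  Sales: 4 -> PASS
  Engineering: 1 -> filtered out


3 groups:
Design, 2
Research, 3
Sales, 4


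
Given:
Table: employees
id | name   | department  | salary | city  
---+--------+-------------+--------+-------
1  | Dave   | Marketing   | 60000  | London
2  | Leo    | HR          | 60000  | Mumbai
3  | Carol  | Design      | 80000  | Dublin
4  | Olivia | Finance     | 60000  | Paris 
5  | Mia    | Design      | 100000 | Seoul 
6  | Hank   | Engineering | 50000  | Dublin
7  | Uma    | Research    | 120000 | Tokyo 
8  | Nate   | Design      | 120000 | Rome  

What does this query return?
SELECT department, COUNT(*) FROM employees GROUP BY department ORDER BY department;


Assigning each row to its department group:
  Dave -> Marketing
  Leo -> HR
  Carol -> Design
  Olivia -> Finance
  Mia -> Design
  Hank -> Engineering
  Uma -> Research
  Nate -> Design


6 groups:
Design, 3
Engineering, 1
Finance, 1
HR, 1
Marketing, 1
Research, 1


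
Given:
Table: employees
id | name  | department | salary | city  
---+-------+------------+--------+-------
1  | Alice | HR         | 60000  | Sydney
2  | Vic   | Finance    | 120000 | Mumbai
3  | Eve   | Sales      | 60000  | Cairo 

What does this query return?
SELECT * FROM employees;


SELECT * returns all 3 rows with all columns

3 rows:
1, Alice, HR, 60000, Sydney
2, Vic, Finance, 120000, Mumbai
3, Eve, Sales, 60000, Cairo


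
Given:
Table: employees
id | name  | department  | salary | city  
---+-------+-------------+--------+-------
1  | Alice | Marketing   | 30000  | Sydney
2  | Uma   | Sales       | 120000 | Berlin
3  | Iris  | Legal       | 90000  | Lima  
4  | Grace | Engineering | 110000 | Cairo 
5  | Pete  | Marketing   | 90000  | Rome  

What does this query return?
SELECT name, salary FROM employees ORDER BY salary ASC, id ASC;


Sorting by salary ASC, then id ASC for ties

5 rows:
Alice, 30000
Iris, 90000
Pete, 90000
Grace, 110000
Uma, 120000


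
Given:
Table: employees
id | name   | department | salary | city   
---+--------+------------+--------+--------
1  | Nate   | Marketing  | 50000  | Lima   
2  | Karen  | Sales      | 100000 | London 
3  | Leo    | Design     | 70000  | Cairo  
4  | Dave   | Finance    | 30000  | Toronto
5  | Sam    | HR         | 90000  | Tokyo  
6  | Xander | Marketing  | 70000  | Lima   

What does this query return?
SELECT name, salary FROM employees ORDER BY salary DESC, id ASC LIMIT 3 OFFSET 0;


Sort by salary DESC (id ASC tiebreak), then skip 0 and take 3
Rows 1 through 3

3 rows:
Karen, 100000
Sam, 90000
Leo, 70000


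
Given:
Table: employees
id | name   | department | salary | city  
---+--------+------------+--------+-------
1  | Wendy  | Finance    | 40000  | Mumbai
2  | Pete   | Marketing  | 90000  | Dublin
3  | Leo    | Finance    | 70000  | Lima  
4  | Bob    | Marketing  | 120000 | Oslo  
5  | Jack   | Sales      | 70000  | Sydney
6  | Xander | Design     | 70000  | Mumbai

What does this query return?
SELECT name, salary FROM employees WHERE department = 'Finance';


Filtering: department = 'Finance'
Matching rows: 2

2 rows:
Wendy, 40000
Leo, 70000


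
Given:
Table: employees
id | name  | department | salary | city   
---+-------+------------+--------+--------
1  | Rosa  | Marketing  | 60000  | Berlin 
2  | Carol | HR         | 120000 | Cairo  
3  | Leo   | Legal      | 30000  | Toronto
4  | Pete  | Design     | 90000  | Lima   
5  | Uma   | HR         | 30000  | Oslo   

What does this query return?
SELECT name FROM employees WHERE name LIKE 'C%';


LIKE 'C%' matches names starting with 'C'
Matching: 1

1 rows:
Carol


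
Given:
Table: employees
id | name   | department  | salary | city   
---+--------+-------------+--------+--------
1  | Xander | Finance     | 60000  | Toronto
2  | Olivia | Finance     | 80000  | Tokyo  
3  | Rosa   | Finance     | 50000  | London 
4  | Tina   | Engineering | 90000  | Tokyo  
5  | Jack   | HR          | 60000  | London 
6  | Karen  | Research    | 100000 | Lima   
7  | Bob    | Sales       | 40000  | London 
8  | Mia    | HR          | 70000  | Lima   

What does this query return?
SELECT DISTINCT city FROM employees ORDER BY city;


All 'city' values (row order): Toronto, Tokyo, London, Tokyo, London, Lima, London, Lima
Removing duplicates leaves 4 unique value(s).

4 values:
Lima
London
Tokyo
Toronto


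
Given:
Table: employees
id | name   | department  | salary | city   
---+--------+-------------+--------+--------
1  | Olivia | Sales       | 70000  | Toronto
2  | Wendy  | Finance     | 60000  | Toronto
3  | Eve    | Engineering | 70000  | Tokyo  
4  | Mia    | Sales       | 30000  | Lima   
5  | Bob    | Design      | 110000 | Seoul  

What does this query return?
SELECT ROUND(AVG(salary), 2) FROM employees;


SUM(salary) = 340000
COUNT = 5
ROUND(AVG, 2) = ROUND(340000 / 5, 2) = 68000.0

68000.0


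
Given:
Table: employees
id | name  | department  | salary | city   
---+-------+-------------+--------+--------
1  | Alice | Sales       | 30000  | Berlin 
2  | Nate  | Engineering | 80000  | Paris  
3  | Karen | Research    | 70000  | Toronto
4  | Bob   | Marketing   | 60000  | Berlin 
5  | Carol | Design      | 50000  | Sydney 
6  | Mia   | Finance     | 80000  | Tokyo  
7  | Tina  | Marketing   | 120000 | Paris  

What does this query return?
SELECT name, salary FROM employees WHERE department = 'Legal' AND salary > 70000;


Filtering: department = 'Legal' AND salary > 70000
Matching: 0 rows

Empty result set (0 rows)


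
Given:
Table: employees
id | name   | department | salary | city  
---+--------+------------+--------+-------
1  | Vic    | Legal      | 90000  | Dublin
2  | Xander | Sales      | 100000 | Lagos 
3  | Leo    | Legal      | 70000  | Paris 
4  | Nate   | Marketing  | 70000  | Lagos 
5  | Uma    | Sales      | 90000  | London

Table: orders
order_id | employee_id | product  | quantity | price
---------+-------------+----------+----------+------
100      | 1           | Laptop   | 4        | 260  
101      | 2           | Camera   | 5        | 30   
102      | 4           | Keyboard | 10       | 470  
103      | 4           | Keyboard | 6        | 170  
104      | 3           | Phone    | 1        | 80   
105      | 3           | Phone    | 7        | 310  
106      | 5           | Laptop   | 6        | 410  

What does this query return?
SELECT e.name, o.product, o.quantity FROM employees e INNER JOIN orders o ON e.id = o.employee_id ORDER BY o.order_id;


Joining employees.id = orders.employee_id:
  employee Vic (id=1) -> order Laptop
  employee Xander (id=2) -> order Camera
  employee Nate (id=4) -> order Keyboard
  employee Nate (id=4) -> order Keyboard
  employee Leo (id=3) -> order Phone
  employee Leo (id=3) -> order Phone
  employee Uma (id=5) -> order Laptop


7 rows:
Vic, Laptop, 4
Xander, Camera, 5
Nate, Keyboard, 10
Nate, Keyboard, 6
Leo, Phone, 1
Leo, Phone, 7
Uma, Laptop, 6


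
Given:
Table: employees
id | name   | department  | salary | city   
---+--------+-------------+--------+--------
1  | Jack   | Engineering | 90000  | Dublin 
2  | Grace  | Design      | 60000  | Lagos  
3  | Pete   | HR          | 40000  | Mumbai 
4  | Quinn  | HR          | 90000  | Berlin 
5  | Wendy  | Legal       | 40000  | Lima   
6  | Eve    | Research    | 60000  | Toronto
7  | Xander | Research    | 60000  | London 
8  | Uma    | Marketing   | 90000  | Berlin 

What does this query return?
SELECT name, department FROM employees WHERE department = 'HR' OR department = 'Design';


Filtering: department = 'HR' OR 'Design'
Matching: 3 rows

3 rows:
Grace, Design
Pete, HR
Quinn, HR


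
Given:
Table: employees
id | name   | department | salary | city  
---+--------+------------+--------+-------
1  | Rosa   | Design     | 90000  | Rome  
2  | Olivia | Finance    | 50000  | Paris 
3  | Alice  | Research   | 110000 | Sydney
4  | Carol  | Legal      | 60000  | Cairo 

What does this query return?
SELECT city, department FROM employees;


Projecting columns: city, department

4 rows:
Rome, Design
Paris, Finance
Sydney, Research
Cairo, Legal


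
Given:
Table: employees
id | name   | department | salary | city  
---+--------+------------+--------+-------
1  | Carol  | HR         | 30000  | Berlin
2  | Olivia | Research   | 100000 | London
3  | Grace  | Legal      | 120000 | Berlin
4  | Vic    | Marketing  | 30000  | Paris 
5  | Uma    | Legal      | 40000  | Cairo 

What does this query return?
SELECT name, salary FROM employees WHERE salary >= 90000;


Filtering: salary >= 90000
Matching: 2 rows

2 rows:
Olivia, 100000
Grace, 120000


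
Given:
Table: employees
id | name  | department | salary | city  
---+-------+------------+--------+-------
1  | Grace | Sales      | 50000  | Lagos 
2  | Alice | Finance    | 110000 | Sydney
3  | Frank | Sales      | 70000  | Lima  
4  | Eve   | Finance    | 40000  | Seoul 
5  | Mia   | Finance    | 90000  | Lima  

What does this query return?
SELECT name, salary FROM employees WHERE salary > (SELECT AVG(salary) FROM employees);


Subquery: AVG(salary) = 72000.0
Filtering: salary > 72000.0
  Alice (110000) -> MATCH
  Mia (90000) -> MATCH


2 rows:
Alice, 110000
Mia, 90000


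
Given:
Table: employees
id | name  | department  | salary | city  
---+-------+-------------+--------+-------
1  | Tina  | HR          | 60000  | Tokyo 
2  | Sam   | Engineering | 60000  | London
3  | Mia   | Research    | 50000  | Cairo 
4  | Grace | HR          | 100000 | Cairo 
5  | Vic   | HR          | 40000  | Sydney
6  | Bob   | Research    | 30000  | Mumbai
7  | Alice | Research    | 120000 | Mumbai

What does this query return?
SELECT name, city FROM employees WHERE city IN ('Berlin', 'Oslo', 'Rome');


Filtering: city IN ('Berlin', 'Oslo', 'Rome')
Matching: 0 rows

Empty result set (0 rows)


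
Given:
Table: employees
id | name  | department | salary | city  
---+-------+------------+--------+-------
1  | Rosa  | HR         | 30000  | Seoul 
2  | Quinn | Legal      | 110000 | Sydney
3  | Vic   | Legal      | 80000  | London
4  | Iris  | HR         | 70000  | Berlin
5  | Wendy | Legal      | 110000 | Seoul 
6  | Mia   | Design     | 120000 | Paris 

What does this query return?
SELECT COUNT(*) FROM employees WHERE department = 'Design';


Counting rows where department = 'Design'
  Mia -> MATCH


1


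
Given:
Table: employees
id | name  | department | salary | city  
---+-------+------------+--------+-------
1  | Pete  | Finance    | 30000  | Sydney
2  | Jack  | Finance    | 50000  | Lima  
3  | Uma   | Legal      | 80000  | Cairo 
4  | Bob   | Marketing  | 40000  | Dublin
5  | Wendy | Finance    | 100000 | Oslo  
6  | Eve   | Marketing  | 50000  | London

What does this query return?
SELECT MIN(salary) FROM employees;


Salaries: 30000, 50000, 80000, 40000, 100000, 50000
MIN = 30000

30000


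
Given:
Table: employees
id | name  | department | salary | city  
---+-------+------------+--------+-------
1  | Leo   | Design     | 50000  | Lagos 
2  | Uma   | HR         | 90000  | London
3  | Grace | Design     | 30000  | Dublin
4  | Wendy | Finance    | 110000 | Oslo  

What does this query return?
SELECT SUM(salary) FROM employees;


SUM(salary) = 50000 + 90000 + 30000 + 110000 = 280000

280000


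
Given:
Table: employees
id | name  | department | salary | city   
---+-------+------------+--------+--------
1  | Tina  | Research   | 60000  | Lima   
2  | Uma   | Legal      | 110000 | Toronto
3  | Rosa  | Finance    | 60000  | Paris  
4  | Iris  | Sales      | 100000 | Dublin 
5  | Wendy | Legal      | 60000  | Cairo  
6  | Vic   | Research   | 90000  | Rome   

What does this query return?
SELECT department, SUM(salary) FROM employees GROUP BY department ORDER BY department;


Summing salary within each department:
  Finance: 60000 = 60000
  Legal: 110000 + 60000 = 170000
  Research: 60000 + 90000 = 150000
  Sales: 100000 = 100000


4 groups:
Finance, 60000
Legal, 170000
Research, 150000
Sales, 100000


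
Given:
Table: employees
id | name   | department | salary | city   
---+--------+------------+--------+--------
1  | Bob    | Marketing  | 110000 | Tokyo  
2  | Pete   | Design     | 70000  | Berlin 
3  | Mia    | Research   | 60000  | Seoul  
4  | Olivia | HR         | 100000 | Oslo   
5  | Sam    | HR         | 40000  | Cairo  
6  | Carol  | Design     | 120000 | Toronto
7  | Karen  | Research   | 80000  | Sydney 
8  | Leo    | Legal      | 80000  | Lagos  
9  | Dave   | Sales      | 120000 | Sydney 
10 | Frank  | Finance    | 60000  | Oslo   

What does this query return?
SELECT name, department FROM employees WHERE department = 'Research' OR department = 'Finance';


Filtering: department = 'Research' OR 'Finance'
Matching: 3 rows

3 rows:
Mia, Research
Karen, Research
Frank, Finance


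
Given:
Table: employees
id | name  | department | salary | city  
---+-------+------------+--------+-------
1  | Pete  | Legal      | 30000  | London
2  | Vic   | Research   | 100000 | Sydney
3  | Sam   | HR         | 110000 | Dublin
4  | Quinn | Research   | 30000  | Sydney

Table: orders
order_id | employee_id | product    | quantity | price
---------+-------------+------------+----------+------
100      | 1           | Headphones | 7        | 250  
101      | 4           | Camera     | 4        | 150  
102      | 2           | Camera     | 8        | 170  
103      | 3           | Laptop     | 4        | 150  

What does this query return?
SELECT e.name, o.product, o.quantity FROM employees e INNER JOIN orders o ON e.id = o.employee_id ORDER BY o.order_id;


Joining employees.id = orders.employee_id:
  employee Pete (id=1) -> order Headphones
  employee Quinn (id=4) -> order Camera
  employee Vic (id=2) -> order Camera
  employee Sam (id=3) -> order Laptop


4 rows:
Pete, Headphones, 7
Quinn, Camera, 4
Vic, Camera, 8
Sam, Laptop, 4


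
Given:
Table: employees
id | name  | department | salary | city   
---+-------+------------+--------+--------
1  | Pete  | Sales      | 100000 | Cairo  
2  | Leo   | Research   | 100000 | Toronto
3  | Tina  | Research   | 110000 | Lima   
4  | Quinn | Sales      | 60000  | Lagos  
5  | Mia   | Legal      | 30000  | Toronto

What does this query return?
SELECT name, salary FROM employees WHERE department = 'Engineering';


Filtering: department = 'Engineering'
Matching rows: 0

Empty result set (0 rows)


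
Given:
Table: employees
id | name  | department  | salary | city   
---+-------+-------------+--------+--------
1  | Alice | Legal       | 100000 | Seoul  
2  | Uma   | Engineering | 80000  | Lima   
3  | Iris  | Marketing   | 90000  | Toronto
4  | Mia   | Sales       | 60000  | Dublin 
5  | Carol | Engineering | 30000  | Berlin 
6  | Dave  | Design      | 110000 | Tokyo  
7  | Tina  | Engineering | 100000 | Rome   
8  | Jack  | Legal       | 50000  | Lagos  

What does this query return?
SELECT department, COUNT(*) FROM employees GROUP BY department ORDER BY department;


Assigning each row to its department group:
  Alice -> Legal
  Uma -> Engineering
  Iris -> Marketing
  Mia -> Sales
  Carol -> Engineering
  Dave -> Design
  Tina -> Engineering
  Jack -> Legal


5 groups:
Design, 1
Engineering, 3
Legal, 2
Marketing, 1
Sales, 1


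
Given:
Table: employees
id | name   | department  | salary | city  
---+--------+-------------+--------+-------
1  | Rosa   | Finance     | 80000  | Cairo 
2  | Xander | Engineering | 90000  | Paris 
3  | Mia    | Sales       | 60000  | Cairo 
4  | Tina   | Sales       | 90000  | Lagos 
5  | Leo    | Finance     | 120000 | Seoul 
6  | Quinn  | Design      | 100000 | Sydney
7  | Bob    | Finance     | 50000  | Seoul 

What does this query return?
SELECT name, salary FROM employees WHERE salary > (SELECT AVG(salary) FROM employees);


Subquery: AVG(salary) = 84285.71
Filtering: salary > 84285.71
  Xander (90000) -> MATCH
  Tina (90000) -> MATCH
  Leo (120000) -> MATCH
  Quinn (100000) -> MATCH


4 rows:
Xander, 90000
Tina, 90000
Leo, 120000
Quinn, 100000


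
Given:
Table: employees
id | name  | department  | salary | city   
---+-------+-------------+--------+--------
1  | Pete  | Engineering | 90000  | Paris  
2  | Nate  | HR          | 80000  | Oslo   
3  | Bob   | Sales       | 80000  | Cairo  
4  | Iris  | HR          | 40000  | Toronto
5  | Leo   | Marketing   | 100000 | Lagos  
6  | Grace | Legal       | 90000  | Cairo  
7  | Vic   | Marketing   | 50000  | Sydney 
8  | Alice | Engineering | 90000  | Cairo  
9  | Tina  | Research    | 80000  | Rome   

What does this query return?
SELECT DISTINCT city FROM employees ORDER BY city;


All 'city' values (row order): Paris, Oslo, Cairo, Toronto, Lagos, Cairo, Sydney, Cairo, Rome
Removing duplicates leaves 7 unique value(s).

7 values:
Cairo
Lagos
Oslo
Paris
Rome
Sydney
Toronto


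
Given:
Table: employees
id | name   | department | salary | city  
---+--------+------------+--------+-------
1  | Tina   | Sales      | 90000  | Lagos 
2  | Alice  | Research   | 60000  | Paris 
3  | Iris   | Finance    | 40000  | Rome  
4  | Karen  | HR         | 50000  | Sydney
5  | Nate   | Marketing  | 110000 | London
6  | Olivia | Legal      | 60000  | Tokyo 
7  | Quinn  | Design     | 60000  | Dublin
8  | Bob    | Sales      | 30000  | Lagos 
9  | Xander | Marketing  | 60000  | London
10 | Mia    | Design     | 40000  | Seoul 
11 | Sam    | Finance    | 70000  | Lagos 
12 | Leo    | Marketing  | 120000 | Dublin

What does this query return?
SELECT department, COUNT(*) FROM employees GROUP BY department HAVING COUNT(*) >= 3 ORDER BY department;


Groups with count >= 3:
  Marketing: 3 -> PASS
  Design: 2 -> filtered out
  Finance: 2 -> filtered out
  HR: 1 -> filtered out
  Legal: 1 -> filtered out
  Research: 1 -> filtered out
  Sales: 2 -> filtered out


1 groups:
Marketing, 3


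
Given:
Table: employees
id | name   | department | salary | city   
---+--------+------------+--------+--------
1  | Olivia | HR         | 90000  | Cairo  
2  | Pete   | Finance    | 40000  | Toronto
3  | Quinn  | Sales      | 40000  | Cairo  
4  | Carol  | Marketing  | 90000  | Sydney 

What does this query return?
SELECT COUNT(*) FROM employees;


COUNT(*) counts all rows

4


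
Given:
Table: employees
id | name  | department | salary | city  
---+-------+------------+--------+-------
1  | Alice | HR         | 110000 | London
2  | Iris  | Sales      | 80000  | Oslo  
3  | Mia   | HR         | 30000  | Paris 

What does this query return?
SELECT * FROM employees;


SELECT * returns all 3 rows with all columns

3 rows:
1, Alice, HR, 110000, London
2, Iris, Sales, 80000, Oslo
3, Mia, HR, 30000, Paris


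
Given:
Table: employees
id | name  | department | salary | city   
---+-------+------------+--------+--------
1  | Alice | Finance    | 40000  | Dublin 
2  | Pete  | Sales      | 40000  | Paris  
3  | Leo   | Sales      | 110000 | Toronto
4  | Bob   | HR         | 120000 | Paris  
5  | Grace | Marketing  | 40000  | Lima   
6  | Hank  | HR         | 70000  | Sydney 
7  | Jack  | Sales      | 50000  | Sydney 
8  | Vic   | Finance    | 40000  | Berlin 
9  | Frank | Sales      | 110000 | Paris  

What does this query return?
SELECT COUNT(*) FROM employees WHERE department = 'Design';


Counting rows where department = 'Design'


0


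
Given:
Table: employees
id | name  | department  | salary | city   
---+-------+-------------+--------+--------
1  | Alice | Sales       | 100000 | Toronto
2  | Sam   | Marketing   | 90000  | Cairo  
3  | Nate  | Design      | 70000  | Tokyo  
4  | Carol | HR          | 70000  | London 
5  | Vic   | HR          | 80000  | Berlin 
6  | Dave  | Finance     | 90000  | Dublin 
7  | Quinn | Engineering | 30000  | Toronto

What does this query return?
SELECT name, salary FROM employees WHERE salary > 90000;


Filtering: salary > 90000
Matching: 1 rows

1 rows:
Alice, 100000


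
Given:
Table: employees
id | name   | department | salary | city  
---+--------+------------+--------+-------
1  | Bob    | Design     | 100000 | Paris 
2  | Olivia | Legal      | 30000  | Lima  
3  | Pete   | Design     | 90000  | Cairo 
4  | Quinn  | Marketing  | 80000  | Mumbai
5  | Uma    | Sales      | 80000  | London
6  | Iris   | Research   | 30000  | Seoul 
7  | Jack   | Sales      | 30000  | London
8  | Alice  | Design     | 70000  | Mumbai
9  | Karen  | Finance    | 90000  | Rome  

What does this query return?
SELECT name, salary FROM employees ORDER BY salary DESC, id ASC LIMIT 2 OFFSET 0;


Sort by salary DESC (id ASC tiebreak), then skip 0 and take 2
Rows 1 through 2

2 rows:
Bob, 100000
Pete, 90000


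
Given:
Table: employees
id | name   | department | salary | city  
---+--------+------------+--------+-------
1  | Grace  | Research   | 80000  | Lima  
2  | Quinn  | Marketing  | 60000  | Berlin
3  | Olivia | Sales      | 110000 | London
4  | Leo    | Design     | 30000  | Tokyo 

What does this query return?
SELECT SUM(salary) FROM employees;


SUM(salary) = 80000 + 60000 + 110000 + 30000 = 280000

280000


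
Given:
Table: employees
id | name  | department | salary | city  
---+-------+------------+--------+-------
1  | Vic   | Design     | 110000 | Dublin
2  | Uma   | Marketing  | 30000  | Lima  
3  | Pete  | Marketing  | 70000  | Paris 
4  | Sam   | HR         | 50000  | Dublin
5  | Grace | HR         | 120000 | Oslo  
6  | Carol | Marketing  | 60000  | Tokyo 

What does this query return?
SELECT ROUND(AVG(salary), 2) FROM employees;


SUM(salary) = 440000
COUNT = 6
ROUND(AVG, 2) = ROUND(440000 / 6, 2) = 73333.33

73333.33
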